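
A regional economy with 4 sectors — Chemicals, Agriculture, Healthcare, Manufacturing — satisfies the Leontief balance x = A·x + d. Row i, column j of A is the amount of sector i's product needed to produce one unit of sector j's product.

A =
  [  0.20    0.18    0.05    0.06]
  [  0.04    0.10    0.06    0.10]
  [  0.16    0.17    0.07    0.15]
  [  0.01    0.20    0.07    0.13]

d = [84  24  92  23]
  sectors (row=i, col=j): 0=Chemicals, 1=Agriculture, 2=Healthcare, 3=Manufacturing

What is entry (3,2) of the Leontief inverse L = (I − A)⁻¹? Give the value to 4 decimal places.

L[3,2] = 0.1130

Form M = I − A:
  [  0.80   -0.18   -0.05   -0.06]
  [ -0.04    0.90   -0.06   -0.10]
  [ -0.16   -0.17    0.93   -0.15]
  [ -0.01   -0.20   -0.07    0.87]
Leontief inverse L = M⁻¹:
  [  1.2871    0.3076    0.0997    0.1413]
  [  0.0794    1.1793    0.0922    0.1569]
  [  0.2444    0.3169    1.1275    0.2477]
  [  0.0527    0.3001    0.1130    1.2070]
Total output x = L · d:
  x_0 = 1.2871·84 + 0.3076·24 + 0.0997·92 + 0.1413·23 = 127.9198
  x_1 = 0.0794·84 + 1.1793·24 + 0.0922·92 + 0.1569·23 = 47.0555
  x_2 = 0.2444·84 + 0.3169·24 + 1.1275·92 + 0.2477·23 = 137.5651
  x_3 = 0.0527·84 + 0.3001·24 + 0.1130·92 + 1.2070·23 = 49.7929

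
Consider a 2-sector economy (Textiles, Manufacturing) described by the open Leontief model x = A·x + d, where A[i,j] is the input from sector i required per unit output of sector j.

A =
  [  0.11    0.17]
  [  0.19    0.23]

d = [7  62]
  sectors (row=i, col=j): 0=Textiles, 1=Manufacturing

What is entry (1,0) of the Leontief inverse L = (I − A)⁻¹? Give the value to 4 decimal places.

Form M = I − A:
  [  0.89   -0.17]
  [ -0.19    0.77]
Leontief inverse L = M⁻¹:
  [  1.1792    0.2603]
  [  0.2910    1.3629]
Total output x = L · d:
  x_0 = 1.1792·7 + 0.2603·62 = 24.3951
  x_1 = 0.2910·7 + 1.3629·62 = 86.5391

L[1,0] = 0.2910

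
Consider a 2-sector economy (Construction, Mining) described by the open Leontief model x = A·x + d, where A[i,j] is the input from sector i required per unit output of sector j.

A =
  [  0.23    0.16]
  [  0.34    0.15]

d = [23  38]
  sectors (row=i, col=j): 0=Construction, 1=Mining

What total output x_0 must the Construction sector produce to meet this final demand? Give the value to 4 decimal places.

Form M = I − A:
  [  0.77   -0.16]
  [ -0.34    0.85]
Leontief inverse L = M⁻¹:
  [  1.4164    0.2666]
  [  0.5666    1.2831]
Total output x = L · d:
  x_0 = 1.4164·23 + 0.2666·38 = 42.7095
  x_1 = 0.5666·23 + 1.2831·38 = 61.7897

42.7095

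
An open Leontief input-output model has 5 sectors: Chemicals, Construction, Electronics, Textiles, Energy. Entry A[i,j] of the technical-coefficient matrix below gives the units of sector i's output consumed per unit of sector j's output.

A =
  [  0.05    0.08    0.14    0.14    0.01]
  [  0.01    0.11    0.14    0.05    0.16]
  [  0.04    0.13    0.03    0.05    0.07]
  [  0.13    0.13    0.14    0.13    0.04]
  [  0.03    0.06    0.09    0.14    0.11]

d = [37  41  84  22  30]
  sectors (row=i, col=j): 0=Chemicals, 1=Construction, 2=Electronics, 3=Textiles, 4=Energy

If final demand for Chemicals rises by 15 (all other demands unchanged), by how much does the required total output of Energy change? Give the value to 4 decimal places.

1.1370

Form M = I − A:
  [  0.95   -0.08   -0.14   -0.14   -0.01]
  [ -0.01    0.89   -0.14   -0.05   -0.16]
  [ -0.04   -0.13    0.97   -0.05   -0.07]
  [ -0.13   -0.13   -0.14    0.87   -0.04]
  [ -0.03   -0.06   -0.09   -0.14    0.89]
Leontief inverse L = M⁻¹:
  [  1.0944    0.1655    0.2184    0.2092    0.0686]
  [  0.0467    1.1945    0.2196    0.1271    0.2383]
  [  0.0664    0.1896    1.0946    0.1047    0.1256]
  [  0.1847    0.2403    0.2495    1.2266    0.1200]
  [  0.0758    0.1431    0.1721    0.2192    1.1736]
Total output x = L · d:
  x_0 = 1.0944·37 + 0.1655·41 + 0.2184·84 + 0.2092·22 + 0.0686·30 = 72.2811
  x_1 = 0.0467·37 + 1.1945·41 + 0.2196·84 + 0.1271·22 + 0.2383·30 = 79.0954
  x_2 = 0.0664·37 + 0.1896·41 + 1.0946·84 + 0.1047·22 + 0.1256·30 = 108.2538
  x_3 = 0.1847·37 + 0.2403·41 + 0.2495·84 + 1.2266·22 + 0.1200·30 = 68.2307
  x_4 = 0.0758·37 + 0.1431·41 + 0.1721·84 + 0.2192·22 + 1.1736·30 = 63.1565
Δx_4 = L[4,0] · Δd_0 = 0.0758 · 15 = 1.1370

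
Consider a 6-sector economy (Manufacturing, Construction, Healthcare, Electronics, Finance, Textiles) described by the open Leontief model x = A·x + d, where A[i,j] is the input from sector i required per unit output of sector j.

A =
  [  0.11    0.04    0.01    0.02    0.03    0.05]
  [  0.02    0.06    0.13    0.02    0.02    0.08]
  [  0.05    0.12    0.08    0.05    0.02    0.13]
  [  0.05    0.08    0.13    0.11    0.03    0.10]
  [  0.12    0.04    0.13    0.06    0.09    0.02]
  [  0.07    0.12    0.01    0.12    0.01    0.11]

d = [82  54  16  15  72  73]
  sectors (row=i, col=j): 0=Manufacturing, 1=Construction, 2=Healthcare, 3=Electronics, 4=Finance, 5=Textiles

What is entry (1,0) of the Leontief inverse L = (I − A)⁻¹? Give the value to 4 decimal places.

Form M = I − A:
  [  0.89   -0.04   -0.01   -0.02   -0.03   -0.05]
  [ -0.02    0.94   -0.13   -0.02   -0.02   -0.08]
  [ -0.05   -0.12    0.92   -0.05   -0.02   -0.13]
  [ -0.05   -0.08   -0.13    0.89   -0.03   -0.10]
  [ -0.12   -0.04   -0.13   -0.06    0.91   -0.02]
  [ -0.07   -0.12   -0.01   -0.12   -0.01    0.89]
Leontief inverse L = M⁻¹:
  [  1.1416    0.0689    0.0351    0.0430    0.0422    0.0812]
  [  0.0529    1.1114    0.1717    0.0563    0.0333    0.1350]
  [  0.0943    0.1846    1.1356    0.0995    0.0376    0.1998]
  [  0.1013    0.1542    0.1972    1.1683    0.0516    0.1808]
  [  0.1755    0.0984    0.1889    0.1031    1.1153    0.0829]
  [  0.1136    0.1792    0.0674    0.1708    0.0277    1.1757]
Total output x = L · d:
  x_0 = 1.1416·82 + 0.0689·54 + 0.0351·16 + 0.0430·15 + 0.0422·72 + 0.0812·73 = 107.5070
  x_1 = 0.0529·82 + 1.1114·54 + 0.1717·16 + 0.0563·15 + 0.0333·72 + 0.1350·73 = 80.2015
  x_2 = 0.0943·82 + 0.1846·54 + 1.1356·16 + 0.0995·15 + 0.0376·72 + 0.1998·73 = 54.6559
  x_3 = 0.1013·82 + 0.1542·54 + 0.1972·16 + 1.1683·15 + 0.0516·72 + 0.1808·73 = 54.2267
  x_4 = 0.1755·82 + 0.0984·54 + 0.1889·16 + 0.1031·15 + 1.1153·72 + 0.0829·73 = 110.6340
  x_5 = 0.1136·82 + 0.1792·54 + 0.0674·16 + 0.1708·15 + 0.0277·72 + 1.1757·73 = 110.4604

L[1,0] = 0.0529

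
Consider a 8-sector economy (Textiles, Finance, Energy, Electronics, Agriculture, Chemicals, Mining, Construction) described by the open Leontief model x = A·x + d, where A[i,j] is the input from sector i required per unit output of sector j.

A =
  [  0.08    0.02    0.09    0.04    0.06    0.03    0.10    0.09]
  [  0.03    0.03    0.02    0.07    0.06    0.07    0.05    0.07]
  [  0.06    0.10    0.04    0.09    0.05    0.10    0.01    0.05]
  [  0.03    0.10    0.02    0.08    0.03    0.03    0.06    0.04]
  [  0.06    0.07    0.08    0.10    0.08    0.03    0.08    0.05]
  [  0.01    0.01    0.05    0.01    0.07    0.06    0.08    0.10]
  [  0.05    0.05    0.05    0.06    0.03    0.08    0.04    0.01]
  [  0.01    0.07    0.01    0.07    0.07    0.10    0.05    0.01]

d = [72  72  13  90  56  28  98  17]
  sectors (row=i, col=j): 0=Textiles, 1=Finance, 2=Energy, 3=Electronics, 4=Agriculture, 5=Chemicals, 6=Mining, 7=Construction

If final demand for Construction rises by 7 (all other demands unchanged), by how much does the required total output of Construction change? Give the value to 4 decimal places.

7.3346

Form M = I − A:
  [  0.92   -0.02   -0.09   -0.04   -0.06   -0.03   -0.10   -0.09]
  [ -0.03    0.97   -0.02   -0.07   -0.06   -0.07   -0.05   -0.07]
  [ -0.06   -0.10    0.96   -0.09   -0.05   -0.10   -0.01   -0.05]
  [ -0.03   -0.10   -0.02    0.92   -0.03   -0.03   -0.06   -0.04]
  [ -0.06   -0.07   -0.08   -0.10    0.92   -0.03   -0.08   -0.05]
  [ -0.01   -0.01   -0.05   -0.01   -0.07    0.94   -0.08   -0.10]
  [ -0.05   -0.05   -0.05   -0.06   -0.03   -0.08    0.96   -0.01]
  [ -0.01   -0.07   -0.01   -0.07   -0.07   -0.10   -0.05    0.99]
Leontief inverse L = M⁻¹:
  [  1.1190    0.0733    0.1316    0.1001    0.1101    0.0890    0.1516    0.1337]
  [  0.0558    1.0698    0.0500    0.1148    0.0994    0.1126    0.0924    0.1052]
  [  0.0925    0.1472    1.0771    0.1449    0.1002    0.1524    0.0639    0.1002]
  [  0.0555    0.1378    0.0467    1.1245    0.0661    0.0713    0.0990    0.0741]
  [  0.1010    0.1287    0.1228    0.1667    1.1328    0.0894    0.1359    0.0988]
  [  0.0357    0.0496    0.0799    0.0548    0.1098    1.1065    0.1188    0.1315]
  [  0.0760    0.0851    0.0794    0.1000    0.0659    0.1194    1.0790    0.0473]
  [  0.0347    0.1060    0.0398    0.1125    0.1083    0.1396    0.0918    1.0478]
Total output x = L · d:
  x_0 = 1.1190·72 + 0.0733·72 + 0.1316·13 + 0.1001·90 + 0.1101·56 + 0.0890·28 + 0.1516·98 + 0.1337·17 = 122.3462
  x_1 = 0.0558·72 + 1.0698·72 + 0.0500·13 + 0.1148·90 + 0.0994·56 + 0.1126·28 + 0.0924·98 + 0.1052·17 = 111.5797
  x_2 = 0.0925·72 + 0.1472·72 + 1.0771·13 + 0.1449·90 + 0.1002·56 + 0.1524·28 + 0.0639·98 + 0.1002·17 = 62.1449
  x_3 = 0.0555·72 + 0.1378·72 + 0.0467·13 + 1.1245·90 + 0.0661·56 + 0.0713·28 + 0.0990·98 + 0.0741·17 = 132.3927
  x_4 = 0.1010·72 + 0.1287·72 + 0.1228·13 + 0.1667·90 + 1.1328·56 + 0.0894·28 + 0.1359·98 + 0.0988·17 = 114.0756
  x_5 = 0.0357·72 + 0.0496·72 + 0.0799·13 + 0.0548·90 + 0.1098·56 + 1.1065·28 + 0.1188·98 + 0.1315·17 = 63.1143
  x_6 = 0.0760·72 + 0.0851·72 + 0.0794·13 + 0.1000·90 + 0.0659·56 + 0.1194·28 + 1.0790·98 + 0.0473·17 = 135.2022
  x_7 = 0.0347·72 + 0.1060·72 + 0.0398·13 + 0.1125·90 + 0.1083·56 + 0.1396·28 + 0.0918·98 + 1.0478·17 = 57.5554
Δx_7 = L[7,7] · Δd_7 = 1.0478 · 7 = 7.3346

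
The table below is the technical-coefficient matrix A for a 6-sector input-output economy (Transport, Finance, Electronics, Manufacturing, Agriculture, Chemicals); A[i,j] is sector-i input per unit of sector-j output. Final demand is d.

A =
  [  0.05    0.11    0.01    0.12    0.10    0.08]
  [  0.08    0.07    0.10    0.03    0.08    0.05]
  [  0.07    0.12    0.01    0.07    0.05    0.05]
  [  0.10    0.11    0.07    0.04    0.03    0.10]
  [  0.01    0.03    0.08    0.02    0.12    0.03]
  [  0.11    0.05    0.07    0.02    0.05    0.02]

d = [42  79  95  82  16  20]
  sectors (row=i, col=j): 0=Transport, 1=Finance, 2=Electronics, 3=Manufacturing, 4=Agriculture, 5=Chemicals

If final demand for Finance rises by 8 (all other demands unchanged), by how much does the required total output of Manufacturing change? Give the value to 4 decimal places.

1.3629

Form M = I − A:
  [  0.95   -0.11   -0.01   -0.12   -0.10   -0.08]
  [ -0.08    0.93   -0.10   -0.03   -0.08   -0.05]
  [ -0.07   -0.12    0.99   -0.07   -0.05   -0.05]
  [ -0.10   -0.11   -0.07    0.96   -0.03   -0.10]
  [ -0.01   -0.03   -0.08   -0.02    0.88   -0.03]
  [ -0.11   -0.05   -0.07   -0.02   -0.05    0.98]
Leontief inverse L = M⁻¹:
  [  1.1031    0.1680    0.0602    0.1533    0.1562    0.1221]
  [  0.1227    1.1238    0.1359    0.0649    0.1309    0.0849]
  [  0.1127    0.1681    1.0490    0.0996    0.0959    0.0844]
  [  0.1532    0.1704    0.1117    1.0789    0.0840    0.1396]
  [  0.0353    0.0626    0.1065    0.0393    1.1564    0.0509]
  [  0.1431    0.0949    0.0963    0.0517    0.0918    1.0499]
Total output x = L · d:
  x_0 = 1.1031·42 + 0.1680·79 + 0.0602·95 + 0.1533·82 + 0.1562·16 + 0.1221·20 = 82.8382
  x_1 = 0.1227·42 + 1.1238·79 + 0.1359·95 + 0.0649·82 + 0.1309·16 + 0.0849·20 = 115.9535
  x_2 = 0.1127·42 + 0.1681·79 + 1.0490·95 + 0.0996·82 + 0.0959·16 + 0.0844·20 = 129.0537
  x_3 = 0.1532·42 + 0.1704·79 + 0.1117·95 + 1.0789·82 + 0.0840·16 + 0.1396·20 = 123.1113
  x_4 = 0.0353·42 + 0.0626·79 + 0.1065·95 + 0.0393·82 + 1.1564·16 + 0.0509·20 = 39.2889
  x_5 = 0.1431·42 + 0.0949·79 + 0.0963·95 + 0.0517·82 + 0.0918·16 + 1.0499·20 = 49.3575
Δx_3 = L[3,1] · Δd_1 = 0.1704 · 8 = 1.3629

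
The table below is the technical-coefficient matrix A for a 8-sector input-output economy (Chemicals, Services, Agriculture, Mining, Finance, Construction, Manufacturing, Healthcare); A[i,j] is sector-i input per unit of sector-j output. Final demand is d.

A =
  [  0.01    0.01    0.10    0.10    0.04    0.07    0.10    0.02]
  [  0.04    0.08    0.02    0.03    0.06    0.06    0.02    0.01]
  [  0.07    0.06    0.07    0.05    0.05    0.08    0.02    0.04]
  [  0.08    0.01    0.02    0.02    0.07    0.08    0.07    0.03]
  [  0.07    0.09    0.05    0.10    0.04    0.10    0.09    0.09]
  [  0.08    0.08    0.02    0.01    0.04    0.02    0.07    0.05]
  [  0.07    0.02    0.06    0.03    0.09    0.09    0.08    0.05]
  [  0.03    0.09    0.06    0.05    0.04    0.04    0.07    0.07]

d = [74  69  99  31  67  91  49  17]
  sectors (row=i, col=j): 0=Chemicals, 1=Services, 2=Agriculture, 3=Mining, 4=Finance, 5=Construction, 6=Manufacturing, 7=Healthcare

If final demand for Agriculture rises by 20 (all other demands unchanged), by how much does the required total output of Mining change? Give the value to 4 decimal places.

Form M = I − A:
  [  0.99   -0.01   -0.10   -0.10   -0.04   -0.07   -0.10   -0.02]
  [ -0.04    0.92   -0.02   -0.03   -0.06   -0.06   -0.02   -0.01]
  [ -0.07   -0.06    0.93   -0.05   -0.05   -0.08   -0.02   -0.04]
  [ -0.08   -0.01   -0.02    0.98   -0.07   -0.08   -0.07   -0.03]
  [ -0.07   -0.09   -0.05   -0.10    0.96   -0.10   -0.09   -0.09]
  [ -0.08   -0.08   -0.02   -0.01   -0.04    0.98   -0.07   -0.05]
  [ -0.07   -0.02   -0.06   -0.03   -0.09   -0.09    0.92   -0.05]
  [ -0.03   -0.09   -0.06   -0.05   -0.04   -0.04   -0.07    0.93]
Leontief inverse L = M⁻¹:
  [  1.0616    0.0504    0.1390    0.1346    0.0863    0.1264    0.1522    0.0570]
  [  0.0721    1.1132    0.0457    0.0574    0.0899    0.0975    0.0562    0.0343]
  [  0.1138    0.1034    1.1085    0.0878    0.0904    0.1308    0.0698    0.0736]
  [  0.1195    0.0468    0.0569    1.0561    0.1071    0.1268    0.1205    0.0633]
  [  0.1329    0.1495    0.1030    0.1495    1.1010    0.1722    0.1626    0.1383]
  [  0.1140    0.1155    0.0551    0.0441    0.0764    1.0652    0.1139    0.0783]
  [  0.1219    0.0696    0.1065    0.0753    0.1377    0.1505    1.1418    0.0932]
  [  0.0748    0.1352    0.0983    0.0863    0.0841    0.0933    0.1192    1.1049]
Total output x = L · d:
  x_0 = 1.0616·74 + 0.0504·69 + 0.1390·99 + 0.1346·31 + 0.0863·67 + 0.1264·91 + 0.1522·49 + 0.0570·17 = 125.6820
  x_1 = 0.0721·74 + 1.1132·69 + 0.0457·99 + 0.0574·31 + 0.0899·67 + 0.0975·91 + 0.0562·49 + 0.0343·17 = 106.6784
  x_2 = 0.1138·74 + 0.1034·69 + 1.1085·99 + 0.0878·31 + 0.0904·67 + 0.1308·91 + 0.0698·49 + 0.0736·17 = 150.6477
  x_3 = 0.1195·74 + 0.0468·69 + 0.0569·99 + 1.0561·31 + 0.1071·67 + 0.1268·91 + 0.1205·49 + 0.0633·17 = 76.1461
  x_4 = 0.1329·74 + 0.1495·69 + 0.1030·99 + 0.1495·31 + 1.1010·67 + 0.1722·91 + 0.1626·49 + 0.1383·17 = 134.7405
  x_5 = 0.1140·74 + 0.1155·69 + 0.0551·99 + 0.0441·31 + 0.0764·67 + 1.0652·91 + 0.1139·49 + 0.0783·17 = 132.1983
  x_6 = 0.1219·74 + 0.0696·69 + 0.1065·99 + 0.0753·31 + 0.1377·67 + 0.1505·91 + 1.1418·49 + 0.0932·17 = 107.1521
  x_7 = 0.0748·74 + 0.1352·69 + 0.0983·99 + 0.0863·31 + 0.0841·67 + 0.0933·91 + 0.1192·49 + 1.1049·17 = 66.0171
Δx_3 = L[3,2] · Δd_2 = 0.0569 · 20 = 1.1382

1.1382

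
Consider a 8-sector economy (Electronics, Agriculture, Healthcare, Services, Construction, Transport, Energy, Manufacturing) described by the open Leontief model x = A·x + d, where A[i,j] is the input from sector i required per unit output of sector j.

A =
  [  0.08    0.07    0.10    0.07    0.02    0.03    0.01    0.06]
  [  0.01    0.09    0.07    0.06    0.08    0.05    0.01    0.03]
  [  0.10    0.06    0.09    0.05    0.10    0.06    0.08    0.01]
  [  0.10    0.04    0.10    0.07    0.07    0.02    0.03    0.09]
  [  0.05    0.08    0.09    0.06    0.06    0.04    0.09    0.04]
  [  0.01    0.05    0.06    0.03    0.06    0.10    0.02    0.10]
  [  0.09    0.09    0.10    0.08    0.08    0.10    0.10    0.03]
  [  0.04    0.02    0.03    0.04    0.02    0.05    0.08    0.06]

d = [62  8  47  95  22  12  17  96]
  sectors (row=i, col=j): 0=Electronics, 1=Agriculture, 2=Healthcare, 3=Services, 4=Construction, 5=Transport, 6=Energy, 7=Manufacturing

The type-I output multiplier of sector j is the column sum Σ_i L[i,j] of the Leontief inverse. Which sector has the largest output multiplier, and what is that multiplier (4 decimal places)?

Healthcare (2.2477)

Form M = I − A:
  [  0.92   -0.07   -0.10   -0.07   -0.02   -0.03   -0.01   -0.06]
  [ -0.01    0.91   -0.07   -0.06   -0.08   -0.05   -0.01   -0.03]
  [ -0.10   -0.06    0.91   -0.05   -0.10   -0.06   -0.08   -0.01]
  [ -0.10   -0.04   -0.10    0.93   -0.07   -0.02   -0.03   -0.09]
  [ -0.05   -0.08   -0.09   -0.06    0.94   -0.04   -0.09   -0.04]
  [ -0.01   -0.05   -0.06   -0.03   -0.06    0.90   -0.02   -0.10]
  [ -0.09   -0.09   -0.10   -0.08   -0.08   -0.10    0.90   -0.03]
  [ -0.04   -0.02   -0.03   -0.04   -0.02   -0.05   -0.08    0.94]
Leontief inverse L = M⁻¹:
  [  1.1334    0.1210    0.1677    0.1179    0.0721    0.0728    0.0506    0.1017]
  [  0.0538    1.1392    0.1316    0.1032    0.1313    0.0913    0.0496    0.0680]
  [  0.1691    0.1325    1.1822    0.1142    0.1699    0.1207    0.1375    0.0630]
  [  0.1655    0.1009    0.1812    1.1279    0.1300    0.0711    0.0836    0.1395]
  [  0.1137    0.1461    0.1735    0.1194    1.1264    0.0972    0.1449    0.0881]
  [  0.0528    0.0973    0.1195    0.0724    0.1093    1.1478    0.0639    0.1435]
  [  0.1709    0.1755    0.2089    0.1563    0.1651    0.1753    1.1677    0.0966]
  [  0.0816    0.0611    0.0832    0.0785    0.0606    0.0900    0.1170    1.0953]
Total output x = L · d:
  x_0 = 1.1334·62 + 0.1210·8 + 0.1677·47 + 0.1179·95 + 0.0721·22 + 0.0728·12 + 0.0506·17 + 0.1017·96 = 103.4007
  x_1 = 0.0538·62 + 1.1392·8 + 0.1316·47 + 0.1032·95 + 0.1313·22 + 0.0913·12 + 0.0496·17 + 0.0680·96 = 39.7926
  x_2 = 0.1691·62 + 0.1325·8 + 1.1822·47 + 0.1142·95 + 0.1699·22 + 0.1207·12 + 0.1375·17 + 0.0630·96 = 91.5283
  x_3 = 0.1655·62 + 0.1009·8 + 0.1812·47 + 1.1279·95 + 0.1300·22 + 0.0711·12 + 0.0836·17 + 0.1395·96 = 145.2529
  x_4 = 0.1137·62 + 0.1461·8 + 0.1735·47 + 0.1194·95 + 1.1264·22 + 0.0972·12 + 0.1449·17 + 0.0881·96 = 64.5811
  x_5 = 0.0528·62 + 0.0973·8 + 0.1195·47 + 0.0724·95 + 0.1093·22 + 1.1478·12 + 0.0639·17 + 0.1435·96 = 47.5838
  x_6 = 0.1709·62 + 0.1755·8 + 0.2089·47 + 0.1563·95 + 0.1651·22 + 0.1753·12 + 1.1677·17 + 0.0966·96 = 71.5327
  x_7 = 0.0816·62 + 0.0611·8 + 0.0832·47 + 0.0785·95 + 0.0606·22 + 0.0900·12 + 0.1170·17 + 1.0953·96 = 126.4694
Output multipliers (column sums of L):
  Electronics: 1.9408
  Agriculture: 1.9737
  Healthcare: 2.2477
  Services: 1.8898
  Construction: 1.9647
  Transport: 1.8660
  Energy: 1.8149
  Manufacturing: 1.7956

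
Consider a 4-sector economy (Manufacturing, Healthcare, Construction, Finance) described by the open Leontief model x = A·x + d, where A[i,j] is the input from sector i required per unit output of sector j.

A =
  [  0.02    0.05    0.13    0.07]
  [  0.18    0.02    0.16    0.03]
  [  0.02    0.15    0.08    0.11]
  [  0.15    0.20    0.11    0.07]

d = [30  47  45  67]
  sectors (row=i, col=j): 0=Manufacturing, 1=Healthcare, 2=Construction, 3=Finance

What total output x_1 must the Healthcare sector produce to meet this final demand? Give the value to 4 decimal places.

72.8174

Form M = I − A:
  [  0.98   -0.05   -0.13   -0.07]
  [ -0.18    0.98   -0.16   -0.03]
  [ -0.02   -0.15    0.92   -0.11]
  [ -0.15   -0.20   -0.11    0.93]
Leontief inverse L = M⁻¹:
  [  1.0589    0.1029    0.1800    0.1043]
  [  0.2154    1.0822    0.2280    0.0781]
  [  0.0853    0.2115    1.1537    0.1497]
  [  0.2272    0.2743    0.2145    1.1266]
Total output x = L · d:
  x_0 = 1.0589·30 + 0.1029·47 + 0.1800·45 + 0.1043·67 = 51.6917
  x_1 = 0.2154·30 + 1.0822·47 + 0.2280·45 + 0.0781·67 = 72.8174
  x_2 = 0.0853·30 + 0.2115·47 + 1.1537·45 + 0.1497·67 = 74.4450
  x_3 = 0.2272·30 + 0.2743·47 + 0.2145·45 + 1.1266·67 = 104.8454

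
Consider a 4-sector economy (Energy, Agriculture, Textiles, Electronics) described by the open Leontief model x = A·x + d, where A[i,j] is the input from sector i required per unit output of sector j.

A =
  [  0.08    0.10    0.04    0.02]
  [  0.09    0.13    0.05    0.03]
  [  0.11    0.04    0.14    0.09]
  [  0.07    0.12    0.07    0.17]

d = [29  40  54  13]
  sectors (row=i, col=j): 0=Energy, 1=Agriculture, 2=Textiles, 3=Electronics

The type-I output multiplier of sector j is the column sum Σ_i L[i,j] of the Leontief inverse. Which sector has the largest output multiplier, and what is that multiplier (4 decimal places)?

Agriculture (1.5921)

Form M = I − A:
  [  0.92   -0.10   -0.04   -0.02]
  [ -0.09    0.87   -0.05   -0.03]
  [ -0.11   -0.04    0.86   -0.09]
  [ -0.07   -0.12   -0.07    0.83]
Leontief inverse L = M⁻¹:
  [  1.1107    0.1359    0.0627    0.0385]
  [  0.1285    1.1753    0.0787    0.0541]
  [  0.1612    0.0918    1.1867    0.1359]
  [  0.1258    0.1891    0.1167    1.2273]
Total output x = L · d:
  x_0 = 1.1107·29 + 0.1359·40 + 0.0627·54 + 0.0385·13 = 41.5288
  x_1 = 0.1285·29 + 1.1753·40 + 0.0787·54 + 0.0541·13 = 55.6915
  x_2 = 0.1612·29 + 0.0918·40 + 1.1867·54 + 0.1359·13 = 74.1960
  x_3 = 0.1258·29 + 0.1891·40 + 0.1167·54 + 1.2273·13 = 33.4744
Output multipliers (column sums of L):
  Energy: 1.5262
  Agriculture: 1.5921
  Textiles: 1.4448
  Electronics: 1.4558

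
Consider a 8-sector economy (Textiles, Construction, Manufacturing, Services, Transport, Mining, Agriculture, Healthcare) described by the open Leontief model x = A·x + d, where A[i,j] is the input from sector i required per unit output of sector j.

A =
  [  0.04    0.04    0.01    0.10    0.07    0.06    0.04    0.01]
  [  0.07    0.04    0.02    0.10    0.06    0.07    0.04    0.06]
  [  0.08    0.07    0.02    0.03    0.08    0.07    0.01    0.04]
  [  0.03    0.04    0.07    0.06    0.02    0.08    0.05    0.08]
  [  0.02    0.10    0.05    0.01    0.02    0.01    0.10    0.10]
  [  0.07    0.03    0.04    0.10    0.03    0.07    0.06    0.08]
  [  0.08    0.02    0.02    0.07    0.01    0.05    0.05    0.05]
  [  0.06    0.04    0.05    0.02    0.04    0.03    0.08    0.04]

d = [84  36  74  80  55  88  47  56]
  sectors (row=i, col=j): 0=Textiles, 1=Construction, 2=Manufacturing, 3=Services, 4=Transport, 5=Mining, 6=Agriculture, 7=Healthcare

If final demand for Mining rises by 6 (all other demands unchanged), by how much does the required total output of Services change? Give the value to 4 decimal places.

Form M = I − A:
  [  0.96   -0.04   -0.01   -0.10   -0.07   -0.06   -0.04   -0.01]
  [ -0.07    0.96   -0.02   -0.10   -0.06   -0.07   -0.04   -0.06]
  [ -0.08   -0.07    0.98   -0.03   -0.08   -0.07   -0.01   -0.04]
  [ -0.03   -0.04   -0.07    0.94   -0.02   -0.08   -0.05   -0.08]
  [ -0.02   -0.10   -0.05   -0.01    0.98   -0.01   -0.10   -0.10]
  [ -0.07   -0.03   -0.04   -0.10   -0.03    0.93   -0.06   -0.08]
  [ -0.08   -0.02   -0.02   -0.07   -0.01   -0.05    0.95   -0.05]
  [ -0.06   -0.04   -0.05   -0.02   -0.04   -0.03   -0.08    0.96]
Leontief inverse L = M⁻¹:
  [  1.0724    0.0694    0.0351    0.1405    0.0923    0.0958    0.0758    0.0502]
  [  0.1110    1.0752    0.0501    0.1493    0.0896    0.1136    0.0839    0.1061]
  [  0.1160    0.1030    1.0440    0.0745    0.1084    0.1066    0.0490    0.0801]
  [  0.0727    0.0720    0.0966    1.1049    0.0496    0.1216    0.0884    0.1213]
  [  0.0621    0.1291    0.0721    0.0518    1.0481    0.0466    0.1363    0.1362]
  [  0.1145    0.0649    0.0705    0.1511    0.0613    1.1161    0.1038    0.1256]
  [  0.1121    0.0443    0.0412    0.1095    0.0333    0.0842    1.0811    0.0816]
  [  0.0947    0.0671    0.0693    0.0579    0.0645    0.0626    0.1116    1.0723]
Total output x = L · d:
  x_0 = 1.0724·84 + 0.0694·36 + 0.0351·74 + 0.1405·80 + 0.0923·55 + 0.0958·88 + 0.0758·47 + 0.0502·56 = 126.3081
  x_1 = 0.1110·84 + 1.0752·36 + 0.0501·74 + 0.1493·80 + 0.0896·55 + 0.1136·88 + 0.0839·47 + 0.1061·56 = 88.4863
  x_2 = 0.1160·84 + 0.1030·36 + 1.0440·74 + 0.0745·80 + 0.1084·55 + 0.1066·88 + 0.0490·47 + 0.0801·56 = 118.7903
  x_3 = 0.0727·84 + 0.0720·36 + 0.0966·74 + 1.1049·80 + 0.0496·55 + 0.1216·88 + 0.0884·47 + 0.1213·56 = 128.6158
  x_4 = 0.0621·84 + 0.1291·36 + 0.0721·74 + 0.0518·80 + 1.0481·55 + 0.0466·88 + 0.1363·47 + 0.1362·56 = 95.1237
  x_5 = 0.1145·84 + 0.0649·36 + 0.0705·74 + 0.1511·80 + 0.0613·55 + 1.1161·88 + 0.1038·47 + 0.1256·56 = 142.7622
  x_6 = 0.1121·84 + 0.0443·36 + 0.0412·74 + 0.1095·80 + 0.0333·55 + 0.0842·88 + 1.0811·47 + 0.0816·56 = 87.4392
  x_7 = 0.0947·84 + 0.0671·36 + 0.0693·74 + 0.0579·80 + 0.0645·55 + 0.0626·88 + 0.1116·47 + 1.0723·56 = 94.4924
Δx_3 = L[3,5] · Δd_5 = 0.1216 · 6 = 0.7297

0.7297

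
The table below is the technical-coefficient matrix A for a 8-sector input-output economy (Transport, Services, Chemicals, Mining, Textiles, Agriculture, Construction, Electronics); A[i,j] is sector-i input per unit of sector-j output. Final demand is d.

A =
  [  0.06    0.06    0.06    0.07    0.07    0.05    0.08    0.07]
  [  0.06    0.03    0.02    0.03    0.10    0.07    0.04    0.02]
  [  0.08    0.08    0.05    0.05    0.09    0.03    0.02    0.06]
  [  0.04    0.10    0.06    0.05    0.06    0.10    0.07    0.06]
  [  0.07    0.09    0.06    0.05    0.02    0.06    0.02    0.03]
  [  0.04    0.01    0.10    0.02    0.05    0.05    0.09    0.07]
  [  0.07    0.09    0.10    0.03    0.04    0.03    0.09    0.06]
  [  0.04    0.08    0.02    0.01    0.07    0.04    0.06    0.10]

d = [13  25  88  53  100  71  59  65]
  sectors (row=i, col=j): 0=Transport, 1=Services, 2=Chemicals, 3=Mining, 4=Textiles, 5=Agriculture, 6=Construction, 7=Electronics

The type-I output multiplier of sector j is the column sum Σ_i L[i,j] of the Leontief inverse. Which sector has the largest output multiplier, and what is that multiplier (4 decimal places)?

Services (1.9802)

Form M = I − A:
  [  0.94   -0.06   -0.06   -0.07   -0.07   -0.05   -0.08   -0.07]
  [ -0.06    0.97   -0.02   -0.03   -0.10   -0.07   -0.04   -0.02]
  [ -0.08   -0.08    0.95   -0.05   -0.09   -0.03   -0.02   -0.06]
  [ -0.04   -0.10   -0.06    0.95   -0.06   -0.10   -0.07   -0.06]
  [ -0.07   -0.09   -0.06   -0.05    0.98   -0.06   -0.02   -0.03]
  [ -0.04   -0.01   -0.10   -0.02   -0.05    0.95   -0.09   -0.07]
  [ -0.07   -0.09   -0.10   -0.03   -0.04   -0.03    0.91   -0.06]
  [ -0.04   -0.08   -0.02   -0.01   -0.07   -0.04   -0.06    0.90]
Leontief inverse L = M⁻¹:
  [  1.1155    0.1255    0.1155    0.1068    0.1293    0.1006    0.1354    0.1255]
  [  0.0994    1.0741    0.0620    0.0571    0.1387    0.1060    0.0791    0.0577]
  [  0.1287    0.1358    1.0950    0.0837    0.1429    0.0758    0.0655    0.1066]
  [  0.0964    0.1618    0.1175    1.0859    0.1219    0.1516    0.1270    0.1156]
  [  0.1121    0.1353    0.1010    0.0789    1.0690    0.0998    0.0622    0.0713]
  [  0.0876    0.0654    0.1475    0.0499    0.0990    1.0875    0.1352    0.1183]
  [  0.1263    0.1528    0.1525    0.0664    0.1013    0.0770    1.1425    0.1133]
  [  0.0834    0.1295    0.0609    0.0365    0.1169    0.0785    0.1029    1.1438]
Total output x = L · d:
  x_0 = 1.1155·13 + 0.1255·25 + 0.1155·88 + 0.1068·53 + 0.1293·100 + 0.1006·71 + 0.1354·59 + 0.1255·65 = 69.6723
  x_1 = 0.0994·13 + 1.0741·25 + 0.0620·88 + 0.0571·53 + 0.1387·100 + 0.1060·71 + 0.0791·59 + 0.0577·65 = 66.4339
  x_2 = 0.1287·13 + 0.1358·25 + 1.0950·88 + 0.0837·53 + 0.1429·100 + 0.0758·71 + 0.0655·59 + 0.1066·65 = 136.3293
  x_3 = 0.0964·13 + 0.1618·25 + 0.1175·88 + 1.0859·53 + 0.1219·100 + 0.1516·71 + 0.1270·59 + 0.1156·65 = 111.1493
  x_4 = 0.1121·13 + 0.1353·25 + 0.1010·88 + 0.0789·53 + 1.0690·100 + 0.0998·71 + 0.0622·59 + 0.0713·65 = 140.2024
  x_5 = 0.0876·13 + 0.0654·25 + 0.1475·88 + 0.0499·53 + 0.0990·100 + 1.0875·71 + 0.1352·59 + 0.1183·65 = 121.1766
  x_6 = 0.1263·13 + 0.1528·25 + 0.1525·88 + 0.0664·53 + 0.1013·100 + 0.0770·71 + 1.1425·59 + 0.1133·65 = 112.7744
  x_7 = 0.0834·13 + 0.1295·25 + 0.0609·88 + 0.0365·53 + 0.1169·100 + 0.0785·71 + 0.1029·59 + 1.1438·65 = 109.2971
Output multipliers (column sums of L):
  Transport: 1.8495
  Services: 1.9802
  Chemicals: 1.8519
  Mining: 1.5652
  Textiles: 1.9189
  Agriculture: 1.7767
  Construction: 1.8497
  Electronics: 1.8522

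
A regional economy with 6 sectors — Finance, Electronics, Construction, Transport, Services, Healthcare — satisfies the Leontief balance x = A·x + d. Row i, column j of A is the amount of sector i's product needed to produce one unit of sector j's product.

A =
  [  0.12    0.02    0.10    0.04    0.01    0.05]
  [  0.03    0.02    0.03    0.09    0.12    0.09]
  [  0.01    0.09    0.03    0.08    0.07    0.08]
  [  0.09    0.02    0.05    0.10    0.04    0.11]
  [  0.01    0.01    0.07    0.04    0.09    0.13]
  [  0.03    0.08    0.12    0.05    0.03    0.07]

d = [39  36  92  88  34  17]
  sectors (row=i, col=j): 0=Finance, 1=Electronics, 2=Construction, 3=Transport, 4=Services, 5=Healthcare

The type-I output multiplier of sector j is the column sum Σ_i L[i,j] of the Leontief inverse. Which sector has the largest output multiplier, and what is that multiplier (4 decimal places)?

Form M = I − A:
  [  0.88   -0.02   -0.10   -0.04   -0.01   -0.05]
  [ -0.03    0.98   -0.03   -0.09   -0.12   -0.09]
  [ -0.01   -0.09    0.97   -0.08   -0.07   -0.08]
  [ -0.09   -0.02   -0.05    0.90   -0.04   -0.11]
  [ -0.01   -0.01   -0.07   -0.04    0.91   -0.13]
  [ -0.03   -0.08   -0.12   -0.05   -0.03    0.93]
Leontief inverse L = M⁻¹:
  [  1.1507    0.0455    0.1378    0.0746    0.0356    0.0919]
  [  0.0564    1.0446    0.0741    0.1286    0.1546    0.1473]
  [  0.0341    0.1133    1.0684    0.1200    0.1072    0.1339]
  [  0.1261    0.0492    0.0990    1.1428    0.0712    0.1652]
  [  0.0292    0.0385    0.1114    0.0750    1.1221    0.1806]
  [  0.0541    0.1098    0.1576    0.0928    0.0683    1.1229]
Total output x = L · d:
  x_0 = 1.1507·39 + 0.0455·36 + 0.1378·92 + 0.0746·88 + 0.0356·34 + 0.0919·17 = 68.5329
  x_1 = 0.0564·39 + 1.0446·36 + 0.0741·92 + 0.1286·88 + 0.1546·34 + 0.1473·17 = 65.7021
  x_2 = 0.0341·39 + 0.1133·36 + 1.0684·92 + 0.1200·88 + 0.1072·34 + 0.1339·17 = 120.1838
  x_3 = 0.1261·39 + 0.0492·36 + 0.0990·92 + 1.1428·88 + 0.0712·34 + 0.1652·17 = 121.5893
  x_4 = 0.0292·39 + 0.0385·36 + 0.1114·92 + 0.0750·88 + 1.1221·34 + 0.1806·17 = 60.5903
  x_5 = 0.0541·39 + 0.1098·36 + 0.1576·92 + 0.0928·88 + 0.0683·34 + 1.1229·17 = 50.1413
Output multipliers (column sums of L):
  Finance: 1.4505
  Electronics: 1.4010
  Construction: 1.6484
  Transport: 1.6338
  Services: 1.5589
  Healthcare: 1.8418

Healthcare (1.8418)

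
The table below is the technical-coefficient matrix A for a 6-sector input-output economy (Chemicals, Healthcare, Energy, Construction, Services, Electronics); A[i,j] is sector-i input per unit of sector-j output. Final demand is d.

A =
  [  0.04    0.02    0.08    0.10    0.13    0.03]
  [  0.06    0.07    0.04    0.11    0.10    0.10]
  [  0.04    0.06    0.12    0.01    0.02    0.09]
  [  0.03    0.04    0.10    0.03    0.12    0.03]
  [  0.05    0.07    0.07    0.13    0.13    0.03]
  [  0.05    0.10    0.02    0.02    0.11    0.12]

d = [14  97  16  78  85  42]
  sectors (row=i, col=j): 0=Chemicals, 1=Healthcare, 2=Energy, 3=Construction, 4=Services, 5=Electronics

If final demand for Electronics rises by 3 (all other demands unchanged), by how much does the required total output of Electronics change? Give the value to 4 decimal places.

Form M = I − A:
  [  0.96   -0.02   -0.08   -0.10   -0.13   -0.03]
  [ -0.06    0.93   -0.04   -0.11   -0.10   -0.10]
  [ -0.04   -0.06    0.88   -0.01   -0.02   -0.09]
  [ -0.03   -0.04   -0.10    0.97   -0.12   -0.03]
  [ -0.05   -0.07   -0.07   -0.13    0.87   -0.03]
  [ -0.05   -0.10   -0.02   -0.02   -0.11    0.88]
Leontief inverse L = M⁻¹:
  [  1.0695    0.0603    0.1340    0.1465    0.1987    0.0688]
  [  0.0971    1.1214    0.0971    0.1665    0.1879    0.1528]
  [  0.0666    0.0981    1.1604    0.0423    0.0709    0.1359]
  [  0.0572    0.0775    0.1462    1.0723    0.1774    0.0683]
  [  0.0861    0.1183    0.1330    0.1881    1.2147    0.0778]
  [  0.0854    0.1496    0.0650    0.0761    0.1901    1.1720]
Total output x = L · d:
  x_0 = 1.0695·14 + 0.0603·97 + 0.1340·16 + 0.1465·78 + 0.1987·85 + 0.0688·42 = 54.1781
  x_1 = 0.0971·14 + 1.1214·97 + 0.0971·16 + 0.1665·78 + 0.1879·85 + 0.1528·42 = 147.0601
  x_2 = 0.0666·14 + 0.0981·97 + 1.1604·16 + 0.0423·78 + 0.0709·85 + 0.1359·42 = 44.0447
  x_3 = 0.0572·14 + 0.0775·97 + 0.1462·16 + 1.0723·78 + 0.1774·85 + 0.0683·42 = 112.2415
  x_4 = 0.0861·14 + 0.1183·97 + 0.1330·16 + 0.1881·78 + 1.2147·85 + 0.0778·42 = 135.9997
  x_5 = 0.0854·14 + 0.1496·97 + 0.0650·16 + 0.0761·78 + 0.1901·85 + 1.1720·42 = 88.0689
Δx_5 = L[5,5] · Δd_5 = 1.1720 · 3 = 3.5160

3.5160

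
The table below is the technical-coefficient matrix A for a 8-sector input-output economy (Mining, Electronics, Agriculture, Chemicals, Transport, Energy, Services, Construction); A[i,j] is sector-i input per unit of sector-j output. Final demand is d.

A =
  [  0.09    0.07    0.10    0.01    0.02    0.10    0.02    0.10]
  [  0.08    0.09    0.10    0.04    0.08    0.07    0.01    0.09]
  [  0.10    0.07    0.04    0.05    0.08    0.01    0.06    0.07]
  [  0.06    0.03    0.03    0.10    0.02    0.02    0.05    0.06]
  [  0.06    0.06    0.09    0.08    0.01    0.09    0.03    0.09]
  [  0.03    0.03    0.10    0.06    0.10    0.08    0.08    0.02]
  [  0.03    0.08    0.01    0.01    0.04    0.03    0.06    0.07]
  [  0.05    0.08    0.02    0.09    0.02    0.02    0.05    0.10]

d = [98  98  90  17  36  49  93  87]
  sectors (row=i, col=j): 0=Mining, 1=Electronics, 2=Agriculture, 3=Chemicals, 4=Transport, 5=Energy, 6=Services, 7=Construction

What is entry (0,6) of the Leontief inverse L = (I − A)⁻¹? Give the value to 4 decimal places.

Form M = I − A:
  [  0.91   -0.07   -0.10   -0.01   -0.02   -0.10   -0.02   -0.10]
  [ -0.08    0.91   -0.10   -0.04   -0.08   -0.07   -0.01   -0.09]
  [ -0.10   -0.07    0.96   -0.05   -0.08   -0.01   -0.06   -0.07]
  [ -0.06   -0.03   -0.03    0.90   -0.02   -0.02   -0.05   -0.06]
  [ -0.06   -0.06   -0.09   -0.08    0.99   -0.09   -0.03   -0.09]
  [ -0.03   -0.03   -0.10   -0.06   -0.10    0.92   -0.08   -0.02]
  [ -0.03   -0.08   -0.01   -0.01   -0.04   -0.03    0.94   -0.07]
  [ -0.05   -0.08   -0.02   -0.09   -0.02   -0.02   -0.05    0.90]
Leontief inverse L = M⁻¹:
  [  1.1539    0.1338    0.1627    0.0622    0.0699    0.1514    0.0640    0.1737]
  [  0.1514    1.1599    0.1695    0.1007    0.1311    0.1272    0.0559    0.1730]
  [  0.1591    0.1305    1.0960    0.0982    0.1170    0.0590    0.0963    0.1430]
  [  0.1023    0.0722    0.0667    1.1388    0.0470    0.0517    0.0796    0.1117]
  [  0.1209    0.1198    0.1466    0.1347    1.0568    0.1361    0.0742    0.1603]
  [  0.0877    0.0877    0.1558    0.1116    0.1443    1.1273    0.1239    0.0872]
  [  0.0679    0.1229    0.0480    0.0432    0.0687    0.0629    1.0858    0.1192]
  [  0.0997    0.1321    0.0645    0.1363    0.0533    0.0578    0.0834    1.1626]
Total output x = L · d:
  x_0 = 1.1539·98 + 0.1338·98 + 0.1627·90 + 0.0622·17 + 0.0699·36 + 0.1514·49 + 0.0640·93 + 0.1737·87 = 172.9059
  x_1 = 0.1514·98 + 1.1599·98 + 0.1695·90 + 0.1007·17 + 0.1311·36 + 0.1272·49 + 0.0559·93 + 0.1730·87 = 176.6721
  x_2 = 0.1591·98 + 0.1305·98 + 1.0960·90 + 0.0982·17 + 0.1170·36 + 0.0590·49 + 0.0963·93 + 0.1430·87 = 157.1871
  x_3 = 0.1023·98 + 0.0722·98 + 0.0667·90 + 1.1388·17 + 0.0470·36 + 0.0517·49 + 0.0796·93 + 0.1117·87 = 63.8201
  x_4 = 0.1209·98 + 0.1198·98 + 0.1466·90 + 0.1347·17 + 1.0568·36 + 0.1361·49 + 0.0742·93 + 0.1603·87 = 104.6362
  x_5 = 0.0877·98 + 0.0877·98 + 0.1558·90 + 0.1116·17 + 0.1443·36 + 1.1273·49 + 0.1239·93 + 0.0872·87 = 112.6530
  x_6 = 0.0679·98 + 0.1229·98 + 0.0480·90 + 0.0432·17 + 0.0687·36 + 0.0629·49 + 1.0858·93 + 0.1192·87 = 140.6496
  x_7 = 0.0997·98 + 0.1321·98 + 0.0645·90 + 0.1363·17 + 0.0533·36 + 0.0578·49 + 0.0834·93 + 1.1626·87 = 144.4943

L[0,6] = 0.0640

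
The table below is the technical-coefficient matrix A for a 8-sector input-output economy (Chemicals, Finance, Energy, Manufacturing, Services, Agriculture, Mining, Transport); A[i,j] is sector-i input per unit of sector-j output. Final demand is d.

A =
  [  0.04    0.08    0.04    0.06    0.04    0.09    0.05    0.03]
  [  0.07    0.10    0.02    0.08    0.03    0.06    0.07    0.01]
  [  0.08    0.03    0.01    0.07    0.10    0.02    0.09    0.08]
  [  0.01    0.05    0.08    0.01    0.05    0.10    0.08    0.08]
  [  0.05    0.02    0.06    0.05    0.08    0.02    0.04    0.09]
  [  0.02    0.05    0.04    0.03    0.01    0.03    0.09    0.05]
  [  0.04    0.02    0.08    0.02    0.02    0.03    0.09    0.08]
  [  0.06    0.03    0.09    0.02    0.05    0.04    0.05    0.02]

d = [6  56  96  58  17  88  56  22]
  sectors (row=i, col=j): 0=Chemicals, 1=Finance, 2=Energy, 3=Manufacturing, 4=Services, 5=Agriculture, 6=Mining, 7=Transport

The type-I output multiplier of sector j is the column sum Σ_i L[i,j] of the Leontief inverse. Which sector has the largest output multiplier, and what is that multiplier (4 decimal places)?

Mining (1.9528)

Form M = I − A:
  [  0.96   -0.08   -0.04   -0.06   -0.04   -0.09   -0.05   -0.03]
  [ -0.07    0.90   -0.02   -0.08   -0.03   -0.06   -0.07   -0.01]
  [ -0.08   -0.03    0.99   -0.07   -0.10   -0.02   -0.09   -0.08]
  [ -0.01   -0.05   -0.08    0.99   -0.05   -0.10   -0.08   -0.08]
  [ -0.05   -0.02   -0.06   -0.05    0.92   -0.02   -0.04   -0.09]
  [ -0.02   -0.05   -0.04   -0.03   -0.01    0.97   -0.09   -0.05]
  [ -0.04   -0.02   -0.08   -0.02   -0.02   -0.03    0.91   -0.08]
  [ -0.06   -0.03   -0.09   -0.02   -0.05   -0.04   -0.05    0.98]
Leontief inverse L = M⁻¹:
  [  1.0724    0.1160    0.0769    0.0907    0.0710    0.1251    0.1027    0.0690]
  [  0.1026    1.1397    0.0585    0.1120    0.0605    0.0999    0.1242    0.0495]
  [  0.1163    0.0650    1.0582    0.1014    0.1384    0.0596    0.1439    0.1264]
  [  0.0474    0.0823    0.1203    1.0416    0.0855    0.1304    0.1358    0.1227]
  [  0.0836    0.0491    0.0993    0.0784    1.1167    0.0520    0.0864    0.1298]
  [  0.0459    0.0741    0.0699    0.0516    0.0334    1.0545    0.1298    0.0795]
  [  0.0719    0.0463    0.1154    0.0459    0.0513    0.0576    1.1362    0.1162]
  [  0.0903    0.0575    0.1199    0.0480    0.0816    0.0675    0.0938    1.0561]
Total output x = L · d:
  x_0 = 1.0724·6 + 0.1160·56 + 0.0769·96 + 0.0907·58 + 0.0710·17 + 0.1251·88 + 0.1027·56 + 0.0690·22 = 45.0608
  x_1 = 0.1026·6 + 1.1397·56 + 0.0585·96 + 0.1120·58 + 0.0605·17 + 0.0999·88 + 0.1242·56 + 0.0495·22 = 94.4172
  x_2 = 0.1163·6 + 0.0650·56 + 1.0582·96 + 0.1014·58 + 0.1384·17 + 0.0596·88 + 0.1439·56 + 0.1264·22 = 130.2443
  x_3 = 0.0474·6 + 0.0823·56 + 0.1203·96 + 1.0416·58 + 0.0855·17 + 0.1304·88 + 0.1358·56 + 0.1227·22 = 100.0927
  x_4 = 0.0836·6 + 0.0491·56 + 0.0993·96 + 0.0784·58 + 1.1167·17 + 0.0520·88 + 0.0864·56 + 0.1298·22 = 48.5813
  x_5 = 0.0459·6 + 0.0741·56 + 0.0699·96 + 0.0516·58 + 0.0334·17 + 1.0545·88 + 0.1298·56 + 0.0795·22 = 116.5093
  x_6 = 0.0719·6 + 0.0463·56 + 0.1154·96 + 0.0459·58 + 0.0513·17 + 0.0576·88 + 1.1362·56 + 0.1162·22 = 88.8888
  x_7 = 0.0903·6 + 0.0575·56 + 0.1199·96 + 0.0480·58 + 0.0816·17 + 0.0675·88 + 0.0938·56 + 1.0561·22 = 53.8713
Output multipliers (column sums of L):
  Chemicals: 1.6304
  Finance: 1.6301
  Energy: 1.7184
  Manufacturing: 1.5696
  Services: 1.6385
  Agriculture: 1.6466
  Mining: 1.9528
  Transport: 1.7493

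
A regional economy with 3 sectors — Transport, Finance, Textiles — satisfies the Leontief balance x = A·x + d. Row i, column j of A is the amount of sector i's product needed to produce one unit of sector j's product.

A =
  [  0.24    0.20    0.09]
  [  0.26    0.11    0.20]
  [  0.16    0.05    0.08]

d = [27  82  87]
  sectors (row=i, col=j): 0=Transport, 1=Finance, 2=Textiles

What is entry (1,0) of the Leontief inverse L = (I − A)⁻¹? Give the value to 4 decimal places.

L[1,0] = 0.4963

Form M = I − A:
  [  0.76   -0.20   -0.09]
  [ -0.26    0.89   -0.20]
  [ -0.16   -0.05    0.92]
Leontief inverse L = M⁻¹:
  [  1.4801    0.3449    0.2198]
  [  0.4963    1.2532    0.3210]
  [  0.2844    0.1281    1.1426]
Total output x = L · d:
  x_0 = 1.4801·27 + 0.3449·82 + 0.2198·87 = 87.3680
  x_1 = 0.4963·27 + 1.2532·82 + 0.3210·87 = 144.0828
  x_2 = 0.2844·27 + 0.1281·82 + 1.1426·87 = 117.5902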